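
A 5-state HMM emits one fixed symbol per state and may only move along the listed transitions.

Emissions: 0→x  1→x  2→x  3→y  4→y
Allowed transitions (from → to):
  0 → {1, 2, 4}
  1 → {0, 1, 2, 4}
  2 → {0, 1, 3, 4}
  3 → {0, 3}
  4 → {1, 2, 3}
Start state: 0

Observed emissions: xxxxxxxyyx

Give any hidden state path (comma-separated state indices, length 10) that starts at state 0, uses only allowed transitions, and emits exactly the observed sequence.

0,1,2,0,2,1,2,3,3,0

  0: obs=x cand={0,1,2} pick 0 [start]
  1: obs=x cand={0,1,2} pick 1 [0->1 ok]
  2: obs=x cand={0,1,2} pick 2 [1->2 ok]
  3: obs=x cand={0,1,2} pick 0 [2->0 ok]
  4: obs=x cand={0,1,2} pick 2 [0->2 ok]
  5: obs=x cand={0,1,2} pick 1 [2->1 ok]
  6: obs=x cand={0,1,2} pick 2 [1->2 ok]
  7: obs=y cand={3,4} pick 3 [2->3 ok]
  8: obs=y cand={3,4} pick 3 [3->3 ok]
  9: obs=x cand={0,1,2} pick 0 [3->0 ok]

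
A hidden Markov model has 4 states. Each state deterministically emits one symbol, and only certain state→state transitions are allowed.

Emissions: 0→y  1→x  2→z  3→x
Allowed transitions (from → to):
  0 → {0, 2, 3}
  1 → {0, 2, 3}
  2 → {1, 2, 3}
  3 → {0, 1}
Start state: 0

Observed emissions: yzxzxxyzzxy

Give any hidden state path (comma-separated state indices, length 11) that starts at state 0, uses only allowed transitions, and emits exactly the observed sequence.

  pos 0: y in {0}, choose 0; start
  pos 1: z in {2}, choose 2; 0->2 ok
  pos 2: x in {1,3}, choose 1; 2->1 ok
  pos 3: z in {2}, choose 2; 1->2 ok
  pos 4: x in {1,3}, choose 3; 2->3 ok
  pos 5: x in {1,3}, choose 1; 3->1 ok
  pos 6: y in {0}, choose 0; 1->0 ok
  pos 7: z in {2}, choose 2; 0->2 ok
  pos 8: z in {2}, choose 2; 2->2 ok
  pos 9: x in {1,3}, choose 3; 2->3 ok
  pos 10: y in {0}, choose 0; 3->0 ok

0,2,1,2,3,1,0,2,2,3,0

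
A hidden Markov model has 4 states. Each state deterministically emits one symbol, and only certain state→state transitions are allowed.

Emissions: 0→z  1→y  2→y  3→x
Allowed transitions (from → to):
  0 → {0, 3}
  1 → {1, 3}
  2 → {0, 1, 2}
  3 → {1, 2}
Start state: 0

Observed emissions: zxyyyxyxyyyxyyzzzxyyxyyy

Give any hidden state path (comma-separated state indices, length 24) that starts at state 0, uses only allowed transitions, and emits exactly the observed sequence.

  [0] z  {0}  => 0  start
  [1] x  {3}  => 3  0->3 ok
  [2] y  {1,2}  => 2  3->2 ok
  [3] y  {1,2}  => 1  2->1 ok
  [4] y  {1,2}  => 1  1->1 ok
  [5] x  {3}  => 3  1->3 ok
  [6] y  {1,2}  => 1  3->1 ok
  [7] x  {3}  => 3  1->3 ok
  [8] y  {1,2}  => 2  3->2 ok
  [9] y  {1,2}  => 2  2->2 ok
  [10] y  {1,2}  => 1  2->1 ok
  [11] x  {3}  => 3  1->3 ok
  [12] y  {1,2}  => 2  3->2 ok
  [13] y  {1,2}  => 2  2->2 ok
  [14] z  {0}  => 0  2->0 ok
  [15] z  {0}  => 0  0->0 ok
  [16] z  {0}  => 0  0->0 ok
  [17] x  {3}  => 3  0->3 ok
  [18] y  {1,2}  => 1  3->1 ok
  [19] y  {1,2}  => 1  1->1 ok
  [20] x  {3}  => 3  1->3 ok
  [21] y  {1,2}  => 2  3->2 ok
  [22] y  {1,2}  => 1  2->1 ok
  [23] y  {1,2}  => 1  1->1 ok

0,3,2,1,1,3,1,3,2,2,1,3,2,2,0,0,0,3,1,1,3,2,1,1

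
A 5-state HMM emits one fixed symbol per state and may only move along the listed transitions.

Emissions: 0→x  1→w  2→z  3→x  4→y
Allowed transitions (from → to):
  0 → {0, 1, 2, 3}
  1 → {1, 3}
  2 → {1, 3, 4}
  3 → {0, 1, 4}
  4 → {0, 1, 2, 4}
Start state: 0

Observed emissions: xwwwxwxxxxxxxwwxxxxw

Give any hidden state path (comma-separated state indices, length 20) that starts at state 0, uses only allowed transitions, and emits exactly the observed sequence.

0,1,1,1,3,1,3,0,0,0,0,3,0,1,1,3,0,0,3,1

  [0] x  {0,3}  => 0  start
  [1] w  {1}  => 1  0->1 ok
  [2] w  {1}  => 1  1->1 ok
  [3] w  {1}  => 1  1->1 ok
  [4] x  {0,3}  => 3  1->3 ok
  [5] w  {1}  => 1  3->1 ok
  [6] x  {0,3}  => 3  1->3 ok
  [7] x  {0,3}  => 0  3->0 ok
  [8] x  {0,3}  => 0  0->0 ok
  [9] x  {0,3}  => 0  0->0 ok
  [10] x  {0,3}  => 0  0->0 ok
  [11] x  {0,3}  => 3  0->3 ok
  [12] x  {0,3}  => 0  3->0 ok
  [13] w  {1}  => 1  0->1 ok
  [14] w  {1}  => 1  1->1 ok
  [15] x  {0,3}  => 3  1->3 ok
  [16] x  {0,3}  => 0  3->0 ok
  [17] x  {0,3}  => 0  0->0 ok
  [18] x  {0,3}  => 3  0->3 ok
  [19] w  {1}  => 1  3->1 ok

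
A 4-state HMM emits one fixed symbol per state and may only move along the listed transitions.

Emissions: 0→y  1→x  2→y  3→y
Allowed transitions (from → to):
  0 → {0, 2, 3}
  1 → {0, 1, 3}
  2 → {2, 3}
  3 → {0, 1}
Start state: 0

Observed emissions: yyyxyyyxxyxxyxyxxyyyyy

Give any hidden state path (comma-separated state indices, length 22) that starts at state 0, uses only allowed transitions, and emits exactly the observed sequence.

0,0,3,1,3,0,3,1,1,3,1,1,3,1,3,1,1,0,3,0,0,0

  [0] y  {0,2,3}  => 0  start
  [1] y  {0,2,3}  => 0  0->0 ok
  [2] y  {0,2,3}  => 3  0->3 ok
  [3] x  {1}  => 1  3->1 ok
  [4] y  {0,2,3}  => 3  1->3 ok
  [5] y  {0,2,3}  => 0  3->0 ok
  [6] y  {0,2,3}  => 3  0->3 ok
  [7] x  {1}  => 1  3->1 ok
  [8] x  {1}  => 1  1->1 ok
  [9] y  {0,2,3}  => 3  1->3 ok
  [10] x  {1}  => 1  3->1 ok
  [11] x  {1}  => 1  1->1 ok
  [12] y  {0,2,3}  => 3  1->3 ok
  [13] x  {1}  => 1  3->1 ok
  [14] y  {0,2,3}  => 3  1->3 ok
  [15] x  {1}  => 1  3->1 ok
  [16] x  {1}  => 1  1->1 ok
  [17] y  {0,2,3}  => 0  1->0 ok
  [18] y  {0,2,3}  => 3  0->3 ok
  [19] y  {0,2,3}  => 0  3->0 ok
  [20] y  {0,2,3}  => 0  0->0 ok
  [21] y  {0,2,3}  => 0  0->0 ok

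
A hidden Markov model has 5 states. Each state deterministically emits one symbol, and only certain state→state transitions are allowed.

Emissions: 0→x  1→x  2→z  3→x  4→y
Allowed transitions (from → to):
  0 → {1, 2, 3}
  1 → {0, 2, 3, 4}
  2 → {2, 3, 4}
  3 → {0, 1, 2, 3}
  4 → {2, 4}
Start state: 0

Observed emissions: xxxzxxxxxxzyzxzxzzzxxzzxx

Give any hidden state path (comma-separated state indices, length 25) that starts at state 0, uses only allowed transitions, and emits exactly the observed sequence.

0,1,3,2,3,3,1,3,0,3,2,4,2,3,2,3,2,2,2,3,1,2,2,3,1

  pos 0: x in {0,1,3}, choose 0; start
  pos 1: x in {0,1,3}, choose 1; 0->1 ok
  pos 2: x in {0,1,3}, choose 3; 1->3 ok
  pos 3: z in {2}, choose 2; 3->2 ok
  pos 4: x in {0,1,3}, choose 3; 2->3 ok
  pos 5: x in {0,1,3}, choose 3; 3->3 ok
  pos 6: x in {0,1,3}, choose 1; 3->1 ok
  pos 7: x in {0,1,3}, choose 3; 1->3 ok
  pos 8: x in {0,1,3}, choose 0; 3->0 ok
  pos 9: x in {0,1,3}, choose 3; 0->3 ok
  pos 10: z in {2}, choose 2; 3->2 ok
  pos 11: y in {4}, choose 4; 2->4 ok
  pos 12: z in {2}, choose 2; 4->2 ok
  pos 13: x in {0,1,3}, choose 3; 2->3 ok
  pos 14: z in {2}, choose 2; 3->2 ok
  pos 15: x in {0,1,3}, choose 3; 2->3 ok
  pos 16: z in {2}, choose 2; 3->2 ok
  pos 17: z in {2}, choose 2; 2->2 ok
  pos 18: z in {2}, choose 2; 2->2 ok
  pos 19: x in {0,1,3}, choose 3; 2->3 ok
  pos 20: x in {0,1,3}, choose 1; 3->1 ok
  pos 21: z in {2}, choose 2; 1->2 ok
  pos 22: z in {2}, choose 2; 2->2 ok
  pos 23: x in {0,1,3}, choose 3; 2->3 ok
  pos 24: x in {0,1,3}, choose 1; 3->1 ok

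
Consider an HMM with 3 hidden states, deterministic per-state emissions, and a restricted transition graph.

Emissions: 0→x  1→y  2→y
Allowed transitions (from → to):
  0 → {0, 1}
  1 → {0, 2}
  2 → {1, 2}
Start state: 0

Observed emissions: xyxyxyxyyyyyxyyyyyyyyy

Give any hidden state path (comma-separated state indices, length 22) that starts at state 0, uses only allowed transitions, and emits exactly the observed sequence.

  pos 0: x in {0}, choose 0; start
  pos 1: y in {1,2}, choose 1; 0->1 ok
  pos 2: x in {0}, choose 0; 1->0 ok
  pos 3: y in {1,2}, choose 1; 0->1 ok
  pos 4: x in {0}, choose 0; 1->0 ok
  pos 5: y in {1,2}, choose 1; 0->1 ok
  pos 6: x in {0}, choose 0; 1->0 ok
  pos 7: y in {1,2}, choose 1; 0->1 ok
  pos 8: y in {1,2}, choose 2; 1->2 ok
  pos 9: y in {1,2}, choose 2; 2->2 ok
  pos 10: y in {1,2}, choose 2; 2->2 ok
  pos 11: y in {1,2}, choose 1; 2->1 ok
  pos 12: x in {0}, choose 0; 1->0 ok
  pos 13: y in {1,2}, choose 1; 0->1 ok
  pos 14: y in {1,2}, choose 2; 1->2 ok
  pos 15: y in {1,2}, choose 1; 2->1 ok
  pos 16: y in {1,2}, choose 2; 1->2 ok
  pos 17: y in {1,2}, choose 1; 2->1 ok
  pos 18: y in {1,2}, choose 2; 1->2 ok
  pos 19: y in {1,2}, choose 2; 2->2 ok
  pos 20: y in {1,2}, choose 1; 2->1 ok
  pos 21: y in {1,2}, choose 2; 1->2 ok

0,1,0,1,0,1,0,1,2,2,2,1,0,1,2,1,2,1,2,2,1,2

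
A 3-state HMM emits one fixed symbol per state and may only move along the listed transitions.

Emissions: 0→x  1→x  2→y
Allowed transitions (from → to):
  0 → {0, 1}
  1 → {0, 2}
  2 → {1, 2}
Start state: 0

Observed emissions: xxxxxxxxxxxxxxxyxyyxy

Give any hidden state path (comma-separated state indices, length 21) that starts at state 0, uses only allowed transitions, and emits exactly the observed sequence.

0,0,0,0,1,0,1,0,0,1,0,1,0,0,1,2,1,2,2,1,2

  t0 'x' -> {0,1}, take 0 (start)
  t1 'x' -> {0,1}, take 0 (0->0 ok)
  t2 'x' -> {0,1}, take 0 (0->0 ok)
  t3 'x' -> {0,1}, take 0 (0->0 ok)
  t4 'x' -> {0,1}, take 1 (0->1 ok)
  t5 'x' -> {0,1}, take 0 (1->0 ok)
  t6 'x' -> {0,1}, take 1 (0->1 ok)
  t7 'x' -> {0,1}, take 0 (1->0 ok)
  t8 'x' -> {0,1}, take 0 (0->0 ok)
  t9 'x' -> {0,1}, take 1 (0->1 ok)
  t10 'x' -> {0,1}, take 0 (1->0 ok)
  t11 'x' -> {0,1}, take 1 (0->1 ok)
  t12 'x' -> {0,1}, take 0 (1->0 ok)
  t13 'x' -> {0,1}, take 0 (0->0 ok)
  t14 'x' -> {0,1}, take 1 (0->1 ok)
  t15 'y' -> {2}, take 2 (1->2 ok)
  t16 'x' -> {0,1}, take 1 (2->1 ok)
  t17 'y' -> {2}, take 2 (1->2 ok)
  t18 'y' -> {2}, take 2 (2->2 ok)
  t19 'x' -> {0,1}, take 1 (2->1 ok)
  t20 'y' -> {2}, take 2 (1->2 ok)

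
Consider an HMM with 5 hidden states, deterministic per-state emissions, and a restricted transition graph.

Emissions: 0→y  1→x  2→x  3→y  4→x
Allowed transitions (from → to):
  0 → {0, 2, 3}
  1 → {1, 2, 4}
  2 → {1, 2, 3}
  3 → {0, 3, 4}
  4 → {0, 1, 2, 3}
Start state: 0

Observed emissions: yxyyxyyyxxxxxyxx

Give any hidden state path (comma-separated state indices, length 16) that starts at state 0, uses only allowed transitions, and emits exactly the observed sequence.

  0: obs=y cand={0,3} pick 0 [start]
  1: obs=x cand={1,2,4} pick 2 [0->2 ok]
  2: obs=y cand={0,3} pick 3 [2->3 ok]
  3: obs=y cand={0,3} pick 0 [3->0 ok]
  4: obs=x cand={1,2,4} pick 2 [0->2 ok]
  5: obs=y cand={0,3} pick 3 [2->3 ok]
  6: obs=y cand={0,3} pick 0 [3->0 ok]
  7: obs=y cand={0,3} pick 0 [0->0 ok]
  8: obs=x cand={1,2,4} pick 2 [0->2 ok]
  9: obs=x cand={1,2,4} pick 1 [2->1 ok]
  10: obs=x cand={1,2,4} pick 1 [1->1 ok]
  11: obs=x cand={1,2,4} pick 2 [1->2 ok]
  12: obs=x cand={1,2,4} pick 2 [2->2 ok]
  13: obs=y cand={0,3} pick 3 [2->3 ok]
  14: obs=x cand={1,2,4} pick 4 [3->4 ok]
  15: obs=x cand={1,2,4} pick 1 [4->1 ok]

0,2,3,0,2,3,0,0,2,1,1,2,2,3,4,1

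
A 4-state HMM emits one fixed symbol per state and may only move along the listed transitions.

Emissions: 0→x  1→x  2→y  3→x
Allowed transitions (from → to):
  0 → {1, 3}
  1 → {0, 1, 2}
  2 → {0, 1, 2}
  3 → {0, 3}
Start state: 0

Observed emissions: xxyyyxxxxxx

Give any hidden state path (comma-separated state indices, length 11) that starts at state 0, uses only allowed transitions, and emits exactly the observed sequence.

0,1,2,2,2,0,3,3,3,3,3

  pos 0: x in {0,1,3}, choose 0; start
  pos 1: x in {0,1,3}, choose 1; 0->1 ok
  pos 2: y in {2}, choose 2; 1->2 ok
  pos 3: y in {2}, choose 2; 2->2 ok
  pos 4: y in {2}, choose 2; 2->2 ok
  pos 5: x in {0,1,3}, choose 0; 2->0 ok
  pos 6: x in {0,1,3}, choose 3; 0->3 ok
  pos 7: x in {0,1,3}, choose 3; 3->3 ok
  pos 8: x in {0,1,3}, choose 3; 3->3 ok
  pos 9: x in {0,1,3}, choose 3; 3->3 ok
  pos 10: x in {0,1,3}, choose 3; 3->3 ok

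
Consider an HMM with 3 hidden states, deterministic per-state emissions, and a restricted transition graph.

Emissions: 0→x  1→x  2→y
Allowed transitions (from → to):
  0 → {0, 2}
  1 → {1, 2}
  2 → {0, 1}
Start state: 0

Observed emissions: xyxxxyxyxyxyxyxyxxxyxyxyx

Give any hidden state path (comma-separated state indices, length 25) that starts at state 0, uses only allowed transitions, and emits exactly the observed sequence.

  pos 0: x in {0,1}, choose 0; start
  pos 1: y in {2}, choose 2; 0->2 ok
  pos 2: x in {0,1}, choose 0; 2->0 ok
  pos 3: x in {0,1}, choose 0; 0->0 ok
  pos 4: x in {0,1}, choose 0; 0->0 ok
  pos 5: y in {2}, choose 2; 0->2 ok
  pos 6: x in {0,1}, choose 1; 2->1 ok
  pos 7: y in {2}, choose 2; 1->2 ok
  pos 8: x in {0,1}, choose 0; 2->0 ok
  pos 9: y in {2}, choose 2; 0->2 ok
  pos 10: x in {0,1}, choose 1; 2->1 ok
  pos 11: y in {2}, choose 2; 1->2 ok
  pos 12: x in {0,1}, choose 1; 2->1 ok
  pos 13: y in {2}, choose 2; 1->2 ok
  pos 14: x in {0,1}, choose 1; 2->1 ok
  pos 15: y in {2}, choose 2; 1->2 ok
  pos 16: x in {0,1}, choose 1; 2->1 ok
  pos 17: x in {0,1}, choose 1; 1->1 ok
  pos 18: x in {0,1}, choose 1; 1->1 ok
  pos 19: y in {2}, choose 2; 1->2 ok
  pos 20: x in {0,1}, choose 1; 2->1 ok
  pos 21: y in {2}, choose 2; 1->2 ok
  pos 22: x in {0,1}, choose 0; 2->0 ok
  pos 23: y in {2}, choose 2; 0->2 ok
  pos 24: x in {0,1}, choose 0; 2->0 ok

0,2,0,0,0,2,1,2,0,2,1,2,1,2,1,2,1,1,1,2,1,2,0,2,0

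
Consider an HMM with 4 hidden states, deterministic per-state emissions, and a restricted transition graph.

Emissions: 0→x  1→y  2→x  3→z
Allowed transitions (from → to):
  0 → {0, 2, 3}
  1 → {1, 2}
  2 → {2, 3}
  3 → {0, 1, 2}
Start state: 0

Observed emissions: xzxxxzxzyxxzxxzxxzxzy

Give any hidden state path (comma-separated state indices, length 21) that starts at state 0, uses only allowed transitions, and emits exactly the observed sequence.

0,3,0,2,2,3,2,3,1,2,2,3,2,2,3,0,2,3,0,3,1

  pos 0: x in {0,2}, choose 0; start
  pos 1: z in {3}, choose 3; 0->3 ok
  pos 2: x in {0,2}, choose 0; 3->0 ok
  pos 3: x in {0,2}, choose 2; 0->2 ok
  pos 4: x in {0,2}, choose 2; 2->2 ok
  pos 5: z in {3}, choose 3; 2->3 ok
  pos 6: x in {0,2}, choose 2; 3->2 ok
  pos 7: z in {3}, choose 3; 2->3 ok
  pos 8: y in {1}, choose 1; 3->1 ok
  pos 9: x in {0,2}, choose 2; 1->2 ok
  pos 10: x in {0,2}, choose 2; 2->2 ok
  pos 11: z in {3}, choose 3; 2->3 ok
  pos 12: x in {0,2}, choose 2; 3->2 ok
  pos 13: x in {0,2}, choose 2; 2->2 ok
  pos 14: z in {3}, choose 3; 2->3 ok
  pos 15: x in {0,2}, choose 0; 3->0 ok
  pos 16: x in {0,2}, choose 2; 0->2 ok
  pos 17: z in {3}, choose 3; 2->3 ok
  pos 18: x in {0,2}, choose 0; 3->0 ok
  pos 19: z in {3}, choose 3; 0->3 ok
  pos 20: y in {1}, choose 1; 3->1 ok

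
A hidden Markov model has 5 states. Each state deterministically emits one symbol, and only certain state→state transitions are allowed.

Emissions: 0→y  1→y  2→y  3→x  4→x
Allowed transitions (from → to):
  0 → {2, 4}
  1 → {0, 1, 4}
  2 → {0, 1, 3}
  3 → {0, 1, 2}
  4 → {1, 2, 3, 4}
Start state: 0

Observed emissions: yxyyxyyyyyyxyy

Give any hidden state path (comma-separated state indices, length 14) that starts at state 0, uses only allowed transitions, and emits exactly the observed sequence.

0,4,1,1,4,2,0,2,1,1,0,4,1,1

  0: obs=y cand={0,1,2} pick 0 [start]
  1: obs=x cand={3,4} pick 4 [0->4 ok]
  2: obs=y cand={0,1,2} pick 1 [4->1 ok]
  3: obs=y cand={0,1,2} pick 1 [1->1 ok]
  4: obs=x cand={3,4} pick 4 [1->4 ok]
  5: obs=y cand={0,1,2} pick 2 [4->2 ok]
  6: obs=y cand={0,1,2} pick 0 [2->0 ok]
  7: obs=y cand={0,1,2} pick 2 [0->2 ok]
  8: obs=y cand={0,1,2} pick 1 [2->1 ok]
  9: obs=y cand={0,1,2} pick 1 [1->1 ok]
  10: obs=y cand={0,1,2} pick 0 [1->0 ok]
  11: obs=x cand={3,4} pick 4 [0->4 ok]
  12: obs=y cand={0,1,2} pick 1 [4->1 ok]
  13: obs=y cand={0,1,2} pick 1 [1->1 ok]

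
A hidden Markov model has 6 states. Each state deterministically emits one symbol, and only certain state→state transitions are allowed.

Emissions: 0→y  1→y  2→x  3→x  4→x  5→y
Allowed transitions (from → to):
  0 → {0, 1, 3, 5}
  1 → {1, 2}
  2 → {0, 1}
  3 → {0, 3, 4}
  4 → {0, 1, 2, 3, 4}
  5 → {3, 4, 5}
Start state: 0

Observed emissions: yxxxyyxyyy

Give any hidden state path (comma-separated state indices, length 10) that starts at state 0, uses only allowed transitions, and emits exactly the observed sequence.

0,3,4,2,0,1,2,1,1,1

  [0] y  {0,1,5}  => 0  start
  [1] x  {2,3,4}  => 3  0->3 ok
  [2] x  {2,3,4}  => 4  3->4 ok
  [3] x  {2,3,4}  => 2  4->2 ok
  [4] y  {0,1,5}  => 0  2->0 ok
  [5] y  {0,1,5}  => 1  0->1 ok
  [6] x  {2,3,4}  => 2  1->2 ok
  [7] y  {0,1,5}  => 1  2->1 ok
  [8] y  {0,1,5}  => 1  1->1 ok
  [9] y  {0,1,5}  => 1  1->1 ok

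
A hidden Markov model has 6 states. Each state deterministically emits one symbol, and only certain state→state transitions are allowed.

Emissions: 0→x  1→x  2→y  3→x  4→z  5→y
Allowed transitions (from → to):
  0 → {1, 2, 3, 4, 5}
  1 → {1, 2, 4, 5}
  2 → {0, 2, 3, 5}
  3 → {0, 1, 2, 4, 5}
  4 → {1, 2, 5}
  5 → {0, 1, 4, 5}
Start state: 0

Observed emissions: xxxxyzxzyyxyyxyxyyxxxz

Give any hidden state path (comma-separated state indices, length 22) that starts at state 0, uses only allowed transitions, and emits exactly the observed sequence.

0,3,0,1,5,4,1,4,5,5,1,2,2,0,2,0,5,5,0,1,1,4

  [0] x  {0,1,3}  => 0  start
  [1] x  {0,1,3}  => 3  0->3 ok
  [2] x  {0,1,3}  => 0  3->0 ok
  [3] x  {0,1,3}  => 1  0->1 ok
  [4] y  {2,5}  => 5  1->5 ok
  [5] z  {4}  => 4  5->4 ok
  [6] x  {0,1,3}  => 1  4->1 ok
  [7] z  {4}  => 4  1->4 ok
  [8] y  {2,5}  => 5  4->5 ok
  [9] y  {2,5}  => 5  5->5 ok
  [10] x  {0,1,3}  => 1  5->1 ok
  [11] y  {2,5}  => 2  1->2 ok
  [12] y  {2,5}  => 2  2->2 ok
  [13] x  {0,1,3}  => 0  2->0 ok
  [14] y  {2,5}  => 2  0->2 ok
  [15] x  {0,1,3}  => 0  2->0 ok
  [16] y  {2,5}  => 5  0->5 ok
  [17] y  {2,5}  => 5  5->5 ok
  [18] x  {0,1,3}  => 0  5->0 ok
  [19] x  {0,1,3}  => 1  0->1 ok
  [20] x  {0,1,3}  => 1  1->1 ok
  [21] z  {4}  => 4  1->4 ok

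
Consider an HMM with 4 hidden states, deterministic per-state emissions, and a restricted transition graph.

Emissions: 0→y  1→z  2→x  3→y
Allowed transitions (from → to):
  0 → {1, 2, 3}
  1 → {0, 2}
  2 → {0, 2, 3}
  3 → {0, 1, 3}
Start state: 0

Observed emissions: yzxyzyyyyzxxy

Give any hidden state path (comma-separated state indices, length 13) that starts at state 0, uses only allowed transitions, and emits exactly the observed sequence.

0,1,2,0,1,0,3,3,0,1,2,2,3

  0: obs=y cand={0,3} pick 0 [start]
  1: obs=z cand={1} pick 1 [0->1 ok]
  2: obs=x cand={2} pick 2 [1->2 ok]
  3: obs=y cand={0,3} pick 0 [2->0 ok]
  4: obs=z cand={1} pick 1 [0->1 ok]
  5: obs=y cand={0,3} pick 0 [1->0 ok]
  6: obs=y cand={0,3} pick 3 [0->3 ok]
  7: obs=y cand={0,3} pick 3 [3->3 ok]
  8: obs=y cand={0,3} pick 0 [3->0 ok]
  9: obs=z cand={1} pick 1 [0->1 ok]
  10: obs=x cand={2} pick 2 [1->2 ok]
  11: obs=x cand={2} pick 2 [2->2 ok]
  12: obs=y cand={0,3} pick 3 [2->3 ok]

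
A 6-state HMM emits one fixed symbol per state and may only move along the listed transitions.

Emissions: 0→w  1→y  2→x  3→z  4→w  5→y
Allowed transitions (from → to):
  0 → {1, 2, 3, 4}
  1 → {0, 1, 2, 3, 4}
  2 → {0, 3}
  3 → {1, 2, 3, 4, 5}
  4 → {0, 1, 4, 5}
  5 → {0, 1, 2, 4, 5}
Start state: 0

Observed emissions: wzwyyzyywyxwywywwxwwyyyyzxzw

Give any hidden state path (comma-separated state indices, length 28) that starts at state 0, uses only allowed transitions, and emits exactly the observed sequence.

0,3,4,5,1,3,5,1,0,1,2,0,1,4,5,4,0,2,0,4,5,5,5,1,3,2,3,4

  t0 'w' -> {0,4}, take 0 (start)
  t1 'z' -> {3}, take 3 (0->3 ok)
  t2 'w' -> {0,4}, take 4 (3->4 ok)
  t3 'y' -> {1,5}, take 5 (4->5 ok)
  t4 'y' -> {1,5}, take 1 (5->1 ok)
  t5 'z' -> {3}, take 3 (1->3 ok)
  t6 'y' -> {1,5}, take 5 (3->5 ok)
  t7 'y' -> {1,5}, take 1 (5->1 ok)
  t8 'w' -> {0,4}, take 0 (1->0 ok)
  t9 'y' -> {1,5}, take 1 (0->1 ok)
  t10 'x' -> {2}, take 2 (1->2 ok)
  t11 'w' -> {0,4}, take 0 (2->0 ok)
  t12 'y' -> {1,5}, take 1 (0->1 ok)
  t13 'w' -> {0,4}, take 4 (1->4 ok)
  t14 'y' -> {1,5}, take 5 (4->5 ok)
  t15 'w' -> {0,4}, take 4 (5->4 ok)
  t16 'w' -> {0,4}, take 0 (4->0 ok)
  t17 'x' -> {2}, take 2 (0->2 ok)
  t18 'w' -> {0,4}, take 0 (2->0 ok)
  t19 'w' -> {0,4}, take 4 (0->4 ok)
  t20 'y' -> {1,5}, take 5 (4->5 ok)
  t21 'y' -> {1,5}, take 5 (5->5 ok)
  t22 'y' -> {1,5}, take 5 (5->5 ok)
  t23 'y' -> {1,5}, take 1 (5->1 ok)
  t24 'z' -> {3}, take 3 (1->3 ok)
  t25 'x' -> {2}, take 2 (3->2 ok)
  t26 'z' -> {3}, take 3 (2->3 ok)
  t27 'w' -> {0,4}, take 4 (3->4 ok)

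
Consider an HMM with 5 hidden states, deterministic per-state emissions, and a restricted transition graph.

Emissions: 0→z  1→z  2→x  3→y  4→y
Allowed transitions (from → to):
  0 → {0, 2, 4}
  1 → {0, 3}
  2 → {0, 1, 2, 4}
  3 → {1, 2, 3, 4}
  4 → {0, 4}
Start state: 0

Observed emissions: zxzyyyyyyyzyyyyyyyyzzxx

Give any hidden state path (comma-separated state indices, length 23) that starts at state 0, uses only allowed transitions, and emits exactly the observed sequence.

  [0] z  {0,1}  => 0  start
  [1] x  {2}  => 2  0->2 ok
  [2] z  {0,1}  => 1  2->1 ok
  [3] y  {3,4}  => 3  1->3 ok
  [4] y  {3,4}  => 3  3->3 ok
  [5] y  {3,4}  => 3  3->3 ok
  [6] y  {3,4}  => 3  3->3 ok
  [7] y  {3,4}  => 3  3->3 ok
  [8] y  {3,4}  => 3  3->3 ok
  [9] y  {3,4}  => 4  3->4 ok
  [10] z  {0,1}  => 0  4->0 ok
  [11] y  {3,4}  => 4  0->4 ok
  [12] y  {3,4}  => 4  4->4 ok
  [13] y  {3,4}  => 4  4->4 ok
  [14] y  {3,4}  => 4  4->4 ok
  [15] y  {3,4}  => 4  4->4 ok
  [16] y  {3,4}  => 4  4->4 ok
  [17] y  {3,4}  => 4  4->4 ok
  [18] y  {3,4}  => 4  4->4 ok
  [19] z  {0,1}  => 0  4->0 ok
  [20] z  {0,1}  => 0  0->0 ok
  [21] x  {2}  => 2  0->2 ok
  [22] x  {2}  => 2  2->2 ok

0,2,1,3,3,3,3,3,3,4,0,4,4,4,4,4,4,4,4,0,0,2,2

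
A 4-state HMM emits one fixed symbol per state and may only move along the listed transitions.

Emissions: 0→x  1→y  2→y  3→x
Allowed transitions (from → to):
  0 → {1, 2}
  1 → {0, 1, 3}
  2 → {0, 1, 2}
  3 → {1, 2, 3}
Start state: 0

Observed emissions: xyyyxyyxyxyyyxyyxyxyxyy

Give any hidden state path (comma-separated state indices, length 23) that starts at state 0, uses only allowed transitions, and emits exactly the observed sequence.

0,2,1,1,3,1,1,3,1,0,1,1,1,0,1,1,0,2,0,1,0,2,2

  pos 0: x in {0,3}, choose 0; start
  pos 1: y in {1,2}, choose 2; 0->2 ok
  pos 2: y in {1,2}, choose 1; 2->1 ok
  pos 3: y in {1,2}, choose 1; 1->1 ok
  pos 4: x in {0,3}, choose 3; 1->3 ok
  pos 5: y in {1,2}, choose 1; 3->1 ok
  pos 6: y in {1,2}, choose 1; 1->1 ok
  pos 7: x in {0,3}, choose 3; 1->3 ok
  pos 8: y in {1,2}, choose 1; 3->1 ok
  pos 9: x in {0,3}, choose 0; 1->0 ok
  pos 10: y in {1,2}, choose 1; 0->1 ok
  pos 11: y in {1,2}, choose 1; 1->1 ok
  pos 12: y in {1,2}, choose 1; 1->1 ok
  pos 13: x in {0,3}, choose 0; 1->0 ok
  pos 14: y in {1,2}, choose 1; 0->1 ok
  pos 15: y in {1,2}, choose 1; 1->1 ok
  pos 16: x in {0,3}, choose 0; 1->0 ok
  pos 17: y in {1,2}, choose 2; 0->2 ok
  pos 18: x in {0,3}, choose 0; 2->0 ok
  pos 19: y in {1,2}, choose 1; 0->1 ok
  pos 20: x in {0,3}, choose 0; 1->0 ok
  pos 21: y in {1,2}, choose 2; 0->2 ok
  pos 22: y in {1,2}, choose 2; 2->2 ok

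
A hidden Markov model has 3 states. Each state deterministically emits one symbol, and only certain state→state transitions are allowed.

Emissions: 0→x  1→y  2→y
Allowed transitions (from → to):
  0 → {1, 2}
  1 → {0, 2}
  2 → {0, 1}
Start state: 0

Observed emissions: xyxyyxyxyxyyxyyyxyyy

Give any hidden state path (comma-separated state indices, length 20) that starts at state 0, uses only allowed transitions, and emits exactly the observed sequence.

  pos 0: x in {0}, choose 0; start
  pos 1: y in {1,2}, choose 1; 0->1 ok
  pos 2: x in {0}, choose 0; 1->0 ok
  pos 3: y in {1,2}, choose 2; 0->2 ok
  pos 4: y in {1,2}, choose 1; 2->1 ok
  pos 5: x in {0}, choose 0; 1->0 ok
  pos 6: y in {1,2}, choose 2; 0->2 ok
  pos 7: x in {0}, choose 0; 2->0 ok
  pos 8: y in {1,2}, choose 1; 0->1 ok
  pos 9: x in {0}, choose 0; 1->0 ok
  pos 10: y in {1,2}, choose 1; 0->1 ok
  pos 11: y in {1,2}, choose 2; 1->2 ok
  pos 12: x in {0}, choose 0; 2->0 ok
  pos 13: y in {1,2}, choose 2; 0->2 ok
  pos 14: y in {1,2}, choose 1; 2->1 ok
  pos 15: y in {1,2}, choose 2; 1->2 ok
  pos 16: x in {0}, choose 0; 2->0 ok
  pos 17: y in {1,2}, choose 2; 0->2 ok
  pos 18: y in {1,2}, choose 1; 2->1 ok
  pos 19: y in {1,2}, choose 2; 1->2 ok

0,1,0,2,1,0,2,0,1,0,1,2,0,2,1,2,0,2,1,2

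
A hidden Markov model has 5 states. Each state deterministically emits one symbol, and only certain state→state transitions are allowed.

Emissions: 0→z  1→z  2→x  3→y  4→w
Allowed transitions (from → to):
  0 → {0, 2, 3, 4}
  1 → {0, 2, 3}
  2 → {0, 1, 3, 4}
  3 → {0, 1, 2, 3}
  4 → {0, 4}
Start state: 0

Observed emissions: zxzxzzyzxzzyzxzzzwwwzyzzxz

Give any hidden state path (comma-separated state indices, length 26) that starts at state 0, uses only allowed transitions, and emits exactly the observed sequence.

  pos 0: z in {0,1}, choose 0; start
  pos 1: x in {2}, choose 2; 0->2 ok
  pos 2: z in {0,1}, choose 1; 2->1 ok
  pos 3: x in {2}, choose 2; 1->2 ok
  pos 4: z in {0,1}, choose 1; 2->1 ok
  pos 5: z in {0,1}, choose 0; 1->0 ok
  pos 6: y in {3}, choose 3; 0->3 ok
  pos 7: z in {0,1}, choose 1; 3->1 ok
  pos 8: x in {2}, choose 2; 1->2 ok
  pos 9: z in {0,1}, choose 1; 2->1 ok
  pos 10: z in {0,1}, choose 0; 1->0 ok
  pos 11: y in {3}, choose 3; 0->3 ok
  pos 12: z in {0,1}, choose 0; 3->0 ok
  pos 13: x in {2}, choose 2; 0->2 ok
  pos 14: z in {0,1}, choose 0; 2->0 ok
  pos 15: z in {0,1}, choose 0; 0->0 ok
  pos 16: z in {0,1}, choose 0; 0->0 ok
  pos 17: w in {4}, choose 4; 0->4 ok
  pos 18: w in {4}, choose 4; 4->4 ok
  pos 19: w in {4}, choose 4; 4->4 ok
  pos 20: z in {0,1}, choose 0; 4->0 ok
  pos 21: y in {3}, choose 3; 0->3 ok
  pos 22: z in {0,1}, choose 0; 3->0 ok
  pos 23: z in {0,1}, choose 0; 0->0 ok
  pos 24: x in {2}, choose 2; 0->2 ok
  pos 25: z in {0,1}, choose 0; 2->0 ok

0,2,1,2,1,0,3,1,2,1,0,3,0,2,0,0,0,4,4,4,0,3,0,0,2,0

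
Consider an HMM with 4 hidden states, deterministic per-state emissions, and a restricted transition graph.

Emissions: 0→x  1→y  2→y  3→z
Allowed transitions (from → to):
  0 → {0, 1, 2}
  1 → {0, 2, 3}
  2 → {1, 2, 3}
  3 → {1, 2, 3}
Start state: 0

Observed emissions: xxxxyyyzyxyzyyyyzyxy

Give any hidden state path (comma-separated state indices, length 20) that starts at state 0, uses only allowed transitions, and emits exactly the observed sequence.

0,0,0,0,2,2,1,3,1,0,2,3,1,2,2,1,3,1,0,1

  0: obs=x cand={0} pick 0 [start]
  1: obs=x cand={0} pick 0 [0->0 ok]
  2: obs=x cand={0} pick 0 [0->0 ok]
  3: obs=x cand={0} pick 0 [0->0 ok]
  4: obs=y cand={1,2} pick 2 [0->2 ok]
  5: obs=y cand={1,2} pick 2 [2->2 ok]
  6: obs=y cand={1,2} pick 1 [2->1 ok]
  7: obs=z cand={3} pick 3 [1->3 ok]
  8: obs=y cand={1,2} pick 1 [3->1 ok]
  9: obs=x cand={0} pick 0 [1->0 ok]
  10: obs=y cand={1,2} pick 2 [0->2 ok]
  11: obs=z cand={3} pick 3 [2->3 ok]
  12: obs=y cand={1,2} pick 1 [3->1 ok]
  13: obs=y cand={1,2} pick 2 [1->2 ok]
  14: obs=y cand={1,2} pick 2 [2->2 ok]
  15: obs=y cand={1,2} pick 1 [2->1 ok]
  16: obs=z cand={3} pick 3 [1->3 ok]
  17: obs=y cand={1,2} pick 1 [3->1 ok]
  18: obs=x cand={0} pick 0 [1->0 ok]
  19: obs=y cand={1,2} pick 1 [0->1 ok]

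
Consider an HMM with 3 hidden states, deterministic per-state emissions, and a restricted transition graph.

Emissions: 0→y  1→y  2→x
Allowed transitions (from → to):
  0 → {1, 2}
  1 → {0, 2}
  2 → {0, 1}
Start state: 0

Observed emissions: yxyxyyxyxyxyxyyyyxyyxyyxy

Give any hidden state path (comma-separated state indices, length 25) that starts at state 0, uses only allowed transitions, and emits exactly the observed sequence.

  pos 0: y in {0,1}, choose 0; start
  pos 1: x in {2}, choose 2; 0->2 ok
  pos 2: y in {0,1}, choose 1; 2->1 ok
  pos 3: x in {2}, choose 2; 1->2 ok
  pos 4: y in {0,1}, choose 1; 2->1 ok
  pos 5: y in {0,1}, choose 0; 1->0 ok
  pos 6: x in {2}, choose 2; 0->2 ok
  pos 7: y in {0,1}, choose 1; 2->1 ok
  pos 8: x in {2}, choose 2; 1->2 ok
  pos 9: y in {0,1}, choose 0; 2->0 ok
  pos 10: x in {2}, choose 2; 0->2 ok
  pos 11: y in {0,1}, choose 1; 2->1 ok
  pos 12: x in {2}, choose 2; 1->2 ok
  pos 13: y in {0,1}, choose 0; 2->0 ok
  pos 14: y in {0,1}, choose 1; 0->1 ok
  pos 15: y in {0,1}, choose 0; 1->0 ok
  pos 16: y in {0,1}, choose 1; 0->1 ok
  pos 17: x in {2}, choose 2; 1->2 ok
  pos 18: y in {0,1}, choose 0; 2->0 ok
  pos 19: y in {0,1}, choose 1; 0->1 ok
  pos 20: x in {2}, choose 2; 1->2 ok
  pos 21: y in {0,1}, choose 0; 2->0 ok
  pos 22: y in {0,1}, choose 1; 0->1 ok
  pos 23: x in {2}, choose 2; 1->2 ok
  pos 24: y in {0,1}, choose 1; 2->1 ok

0,2,1,2,1,0,2,1,2,0,2,1,2,0,1,0,1,2,0,1,2,0,1,2,1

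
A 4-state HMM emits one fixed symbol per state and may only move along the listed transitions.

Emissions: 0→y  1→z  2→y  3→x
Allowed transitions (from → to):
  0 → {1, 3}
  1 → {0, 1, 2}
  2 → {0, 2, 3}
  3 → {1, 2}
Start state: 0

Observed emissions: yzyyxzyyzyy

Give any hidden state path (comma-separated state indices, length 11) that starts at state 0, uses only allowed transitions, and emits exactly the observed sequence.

0,1,2,2,3,1,2,0,1,2,0

  [0] y  {0,2}  => 0  start
  [1] z  {1}  => 1  0->1 ok
  [2] y  {0,2}  => 2  1->2 ok
  [3] y  {0,2}  => 2  2->2 ok
  [4] x  {3}  => 3  2->3 ok
  [5] z  {1}  => 1  3->1 ok
  [6] y  {0,2}  => 2  1->2 ok
  [7] y  {0,2}  => 0  2->0 ok
  [8] z  {1}  => 1  0->1 ok
  [9] y  {0,2}  => 2  1->2 ok
  [10] y  {0,2}  => 0  2->0 ok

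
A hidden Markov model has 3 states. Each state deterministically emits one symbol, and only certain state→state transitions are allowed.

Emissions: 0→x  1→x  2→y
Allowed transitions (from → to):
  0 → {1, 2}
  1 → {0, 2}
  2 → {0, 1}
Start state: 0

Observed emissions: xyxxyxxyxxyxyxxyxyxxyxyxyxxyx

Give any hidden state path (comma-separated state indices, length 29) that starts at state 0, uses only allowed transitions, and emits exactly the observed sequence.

0,2,1,0,2,0,1,2,1,0,2,0,2,1,0,2,0,2,1,0,2,0,2,1,2,1,0,2,0

  t0 'x' -> {0,1}, take 0 (start)
  t1 'y' -> {2}, take 2 (0->2 ok)
  t2 'x' -> {0,1}, take 1 (2->1 ok)
  t3 'x' -> {0,1}, take 0 (1->0 ok)
  t4 'y' -> {2}, take 2 (0->2 ok)
  t5 'x' -> {0,1}, take 0 (2->0 ok)
  t6 'x' -> {0,1}, take 1 (0->1 ok)
  t7 'y' -> {2}, take 2 (1->2 ok)
  t8 'x' -> {0,1}, take 1 (2->1 ok)
  t9 'x' -> {0,1}, take 0 (1->0 ok)
  t10 'y' -> {2}, take 2 (0->2 ok)
  t11 'x' -> {0,1}, take 0 (2->0 ok)
  t12 'y' -> {2}, take 2 (0->2 ok)
  t13 'x' -> {0,1}, take 1 (2->1 ok)
  t14 'x' -> {0,1}, take 0 (1->0 ok)
  t15 'y' -> {2}, take 2 (0->2 ok)
  t16 'x' -> {0,1}, take 0 (2->0 ok)
  t17 'y' -> {2}, take 2 (0->2 ok)
  t18 'x' -> {0,1}, take 1 (2->1 ok)
  t19 'x' -> {0,1}, take 0 (1->0 ok)
  t20 'y' -> {2}, take 2 (0->2 ok)
  t21 'x' -> {0,1}, take 0 (2->0 ok)
  t22 'y' -> {2}, take 2 (0->2 ok)
  t23 'x' -> {0,1}, take 1 (2->1 ok)
  t24 'y' -> {2}, take 2 (1->2 ok)
  t25 'x' -> {0,1}, take 1 (2->1 ok)
  t26 'x' -> {0,1}, take 0 (1->0 ok)
  t27 'y' -> {2}, take 2 (0->2 ok)
  t28 'x' -> {0,1}, take 0 (2->0 ok)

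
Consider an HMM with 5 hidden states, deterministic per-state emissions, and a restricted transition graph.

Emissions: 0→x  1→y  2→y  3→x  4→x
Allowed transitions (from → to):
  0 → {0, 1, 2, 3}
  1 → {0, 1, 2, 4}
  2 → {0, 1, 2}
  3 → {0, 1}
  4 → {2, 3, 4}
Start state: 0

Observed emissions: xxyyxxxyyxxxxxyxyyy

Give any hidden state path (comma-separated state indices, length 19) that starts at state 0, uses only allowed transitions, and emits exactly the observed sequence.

  [0] x  {0,3,4}  => 0  start
  [1] x  {0,3,4}  => 3  0->3 ok
  [2] y  {1,2}  => 1  3->1 ok
  [3] y  {1,2}  => 1  1->1 ok
  [4] x  {0,3,4}  => 4  1->4 ok
  [5] x  {0,3,4}  => 4  4->4 ok
  [6] x  {0,3,4}  => 3  4->3 ok
  [7] y  {1,2}  => 1  3->1 ok
  [8] y  {1,2}  => 1  1->1 ok
  [9] x  {0,3,4}  => 4  1->4 ok
  [10] x  {0,3,4}  => 3  4->3 ok
  [11] x  {0,3,4}  => 0  3->0 ok
  [12] x  {0,3,4}  => 0  0->0 ok
  [13] x  {0,3,4}  => 3  0->3 ok
  [14] y  {1,2}  => 1  3->1 ok
  [15] x  {0,3,4}  => 0  1->0 ok
  [16] y  {1,2}  => 1  0->1 ok
  [17] y  {1,2}  => 1  1->1 ok
  [18] y  {1,2}  => 2  1->2 ok

0,3,1,1,4,4,3,1,1,4,3,0,0,3,1,0,1,1,2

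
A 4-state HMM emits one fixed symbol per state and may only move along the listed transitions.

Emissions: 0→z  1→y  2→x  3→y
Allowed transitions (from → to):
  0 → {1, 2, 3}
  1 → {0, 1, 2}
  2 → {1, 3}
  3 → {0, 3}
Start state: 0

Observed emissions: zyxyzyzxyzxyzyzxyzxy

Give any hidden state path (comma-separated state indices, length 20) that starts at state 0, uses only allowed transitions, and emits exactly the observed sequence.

  [0] z  {0}  => 0  start
  [1] y  {1,3}  => 1  0->1 ok
  [2] x  {2}  => 2  1->2 ok
  [3] y  {1,3}  => 1  2->1 ok
  [4] z  {0}  => 0  1->0 ok
  [5] y  {1,3}  => 3  0->3 ok
  [6] z  {0}  => 0  3->0 ok
  [7] x  {2}  => 2  0->2 ok
  [8] y  {1,3}  => 1  2->1 ok
  [9] z  {0}  => 0  1->0 ok
  [10] x  {2}  => 2  0->2 ok
  [11] y  {1,3}  => 3  2->3 ok
  [12] z  {0}  => 0  3->0 ok
  [13] y  {1,3}  => 1  0->1 ok
  [14] z  {0}  => 0  1->0 ok
  [15] x  {2}  => 2  0->2 ok
  [16] y  {1,3}  => 1  2->1 ok
  [17] z  {0}  => 0  1->0 ok
  [18] x  {2}  => 2  0->2 ok
  [19] y  {1,3}  => 3  2->3 ok

0,1,2,1,0,3,0,2,1,0,2,3,0,1,0,2,1,0,2,3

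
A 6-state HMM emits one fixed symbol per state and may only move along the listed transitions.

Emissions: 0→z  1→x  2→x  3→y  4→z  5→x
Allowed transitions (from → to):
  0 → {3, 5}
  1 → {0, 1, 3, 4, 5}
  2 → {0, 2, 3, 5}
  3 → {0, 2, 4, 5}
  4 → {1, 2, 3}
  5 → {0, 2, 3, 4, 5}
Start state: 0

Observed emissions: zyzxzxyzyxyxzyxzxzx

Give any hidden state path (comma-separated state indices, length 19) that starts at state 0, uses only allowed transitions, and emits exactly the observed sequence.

  pos 0: z in {0,4}, choose 0; start
  pos 1: y in {3}, choose 3; 0->3 ok
  pos 2: z in {0,4}, choose 4; 3->4 ok
  pos 3: x in {1,2,5}, choose 1; 4->1 ok
  pos 4: z in {0,4}, choose 0; 1->0 ok
  pos 5: x in {1,2,5}, choose 5; 0->5 ok
  pos 6: y in {3}, choose 3; 5->3 ok
  pos 7: z in {0,4}, choose 4; 3->4 ok
  pos 8: y in {3}, choose 3; 4->3 ok
  pos 9: x in {1,2,5}, choose 5; 3->5 ok
  pos 10: y in {3}, choose 3; 5->3 ok
  pos 11: x in {1,2,5}, choose 5; 3->5 ok
  pos 12: z in {0,4}, choose 0; 5->0 ok
  pos 13: y in {3}, choose 3; 0->3 ok
  pos 14: x in {1,2,5}, choose 5; 3->5 ok
  pos 15: z in {0,4}, choose 0; 5->0 ok
  pos 16: x in {1,2,5}, choose 5; 0->5 ok
  pos 17: z in {0,4}, choose 0; 5->0 ok
  pos 18: x in {1,2,5}, choose 5; 0->5 ok

0,3,4,1,0,5,3,4,3,5,3,5,0,3,5,0,5,0,5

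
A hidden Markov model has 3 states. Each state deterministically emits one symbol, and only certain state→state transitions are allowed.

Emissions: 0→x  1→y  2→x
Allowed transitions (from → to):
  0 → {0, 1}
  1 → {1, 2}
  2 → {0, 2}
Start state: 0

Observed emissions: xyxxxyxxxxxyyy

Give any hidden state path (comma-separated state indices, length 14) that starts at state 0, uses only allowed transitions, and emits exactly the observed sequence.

0,1,2,2,0,1,2,2,2,2,0,1,1,1

  pos 0: x in {0,2}, choose 0; start
  pos 1: y in {1}, choose 1; 0->1 ok
  pos 2: x in {0,2}, choose 2; 1->2 ok
  pos 3: x in {0,2}, choose 2; 2->2 ok
  pos 4: x in {0,2}, choose 0; 2->0 ok
  pos 5: y in {1}, choose 1; 0->1 ok
  pos 6: x in {0,2}, choose 2; 1->2 ok
  pos 7: x in {0,2}, choose 2; 2->2 ok
  pos 8: x in {0,2}, choose 2; 2->2 ok
  pos 9: x in {0,2}, choose 2; 2->2 ok
  pos 10: x in {0,2}, choose 0; 2->0 ok
  pos 11: y in {1}, choose 1; 0->1 ok
  pos 12: y in {1}, choose 1; 1->1 ok
  pos 13: y in {1}, choose 1; 1->1 ok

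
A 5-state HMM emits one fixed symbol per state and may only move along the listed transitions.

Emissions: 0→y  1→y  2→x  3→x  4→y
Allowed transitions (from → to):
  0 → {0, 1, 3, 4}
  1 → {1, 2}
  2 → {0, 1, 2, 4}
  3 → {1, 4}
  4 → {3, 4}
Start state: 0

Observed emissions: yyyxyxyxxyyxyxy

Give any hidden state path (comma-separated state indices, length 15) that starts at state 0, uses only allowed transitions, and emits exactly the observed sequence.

  [0] y  {0,1,4}  => 0  start
  [1] y  {0,1,4}  => 4  0->4 ok
  [2] y  {0,1,4}  => 4  4->4 ok
  [3] x  {2,3}  => 3  4->3 ok
  [4] y  {0,1,4}  => 4  3->4 ok
  [5] x  {2,3}  => 3  4->3 ok
  [6] y  {0,1,4}  => 1  3->1 ok
  [7] x  {2,3}  => 2  1->2 ok
  [8] x  {2,3}  => 2  2->2 ok
  [9] y  {0,1,4}  => 0  2->0 ok
  [10] y  {0,1,4}  => 4  0->4 ok
  [11] x  {2,3}  => 3  4->3 ok
  [12] y  {0,1,4}  => 1  3->1 ok
  [13] x  {2,3}  => 2  1->2 ok
  [14] y  {0,1,4}  => 0  2->0 ok

0,4,4,3,4,3,1,2,2,0,4,3,1,2,0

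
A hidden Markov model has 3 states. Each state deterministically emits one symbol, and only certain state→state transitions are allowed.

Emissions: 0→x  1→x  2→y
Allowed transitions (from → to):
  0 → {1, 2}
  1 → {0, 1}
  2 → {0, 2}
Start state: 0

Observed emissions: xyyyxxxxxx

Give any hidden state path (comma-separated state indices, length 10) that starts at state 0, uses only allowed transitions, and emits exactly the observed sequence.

  0: obs=x cand={0,1} pick 0 [start]
  1: obs=y cand={2} pick 2 [0->2 ok]
  2: obs=y cand={2} pick 2 [2->2 ok]
  3: obs=y cand={2} pick 2 [2->2 ok]
  4: obs=x cand={0,1} pick 0 [2->0 ok]
  5: obs=x cand={0,1} pick 1 [0->1 ok]
  6: obs=x cand={0,1} pick 1 [1->1 ok]
  7: obs=x cand={0,1} pick 0 [1->0 ok]
  8: obs=x cand={0,1} pick 1 [0->1 ok]
  9: obs=x cand={0,1} pick 1 [1->1 ok]

0,2,2,2,0,1,1,0,1,1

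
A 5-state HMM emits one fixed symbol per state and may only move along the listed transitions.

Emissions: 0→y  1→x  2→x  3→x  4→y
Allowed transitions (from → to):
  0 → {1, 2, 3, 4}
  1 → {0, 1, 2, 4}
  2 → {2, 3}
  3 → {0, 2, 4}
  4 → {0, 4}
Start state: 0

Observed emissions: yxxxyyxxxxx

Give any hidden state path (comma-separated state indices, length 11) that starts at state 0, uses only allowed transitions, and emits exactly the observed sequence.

  [0] y  {0,4}  => 0  start
  [1] x  {1,2,3}  => 1  0->1 ok
  [2] x  {1,2,3}  => 2  1->2 ok
  [3] x  {1,2,3}  => 3  2->3 ok
  [4] y  {0,4}  => 4  3->4 ok
  [5] y  {0,4}  => 0  4->0 ok
  [6] x  {1,2,3}  => 1  0->1 ok
  [7] x  {1,2,3}  => 1  1->1 ok
  [8] x  {1,2,3}  => 2  1->2 ok
  [9] x  {1,2,3}  => 2  2->2 ok
  [10] x  {1,2,3}  => 3  2->3 ok

0,1,2,3,4,0,1,1,2,2,3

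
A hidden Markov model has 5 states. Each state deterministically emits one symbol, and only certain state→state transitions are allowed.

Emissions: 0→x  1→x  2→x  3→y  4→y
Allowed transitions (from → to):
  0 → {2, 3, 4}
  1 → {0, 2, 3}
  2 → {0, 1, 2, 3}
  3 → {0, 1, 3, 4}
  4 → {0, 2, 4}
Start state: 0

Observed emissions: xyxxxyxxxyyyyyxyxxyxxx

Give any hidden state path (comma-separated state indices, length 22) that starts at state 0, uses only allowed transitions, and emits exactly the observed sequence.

  t0 'x' -> {0,1,2}, take 0 (start)
  t1 'y' -> {3,4}, take 3 (0->3 ok)
  t2 'x' -> {0,1,2}, take 0 (3->0 ok)
  t3 'x' -> {0,1,2}, take 2 (0->2 ok)
  t4 'x' -> {0,1,2}, take 0 (2->0 ok)
  t5 'y' -> {3,4}, take 4 (0->4 ok)
  t6 'x' -> {0,1,2}, take 2 (4->2 ok)
  t7 'x' -> {0,1,2}, take 0 (2->0 ok)
  t8 'x' -> {0,1,2}, take 2 (0->2 ok)
  t9 'y' -> {3,4}, take 3 (2->3 ok)
  t10 'y' -> {3,4}, take 3 (3->3 ok)
  t11 'y' -> {3,4}, take 4 (3->4 ok)
  t12 'y' -> {3,4}, take 4 (4->4 ok)
  t13 'y' -> {3,4}, take 4 (4->4 ok)
  t14 'x' -> {0,1,2}, take 2 (4->2 ok)
  t15 'y' -> {3,4}, take 3 (2->3 ok)
  t16 'x' -> {0,1,2}, take 1 (3->1 ok)
  t17 'x' -> {0,1,2}, take 0 (1->0 ok)
  t18 'y' -> {3,4}, take 4 (0->4 ok)
  t19 'x' -> {0,1,2}, take 0 (4->0 ok)
  t20 'x' -> {0,1,2}, take 2 (0->2 ok)
  t21 'x' -> {0,1,2}, take 1 (2->1 ok)

0,3,0,2,0,4,2,0,2,3,3,4,4,4,2,3,1,0,4,0,2,1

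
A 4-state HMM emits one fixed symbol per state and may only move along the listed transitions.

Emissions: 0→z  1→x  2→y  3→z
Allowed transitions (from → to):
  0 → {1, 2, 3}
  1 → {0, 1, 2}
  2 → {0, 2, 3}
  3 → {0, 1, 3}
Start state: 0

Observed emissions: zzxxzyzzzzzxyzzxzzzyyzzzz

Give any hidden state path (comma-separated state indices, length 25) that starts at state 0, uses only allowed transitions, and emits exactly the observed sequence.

0,3,1,1,0,2,0,3,3,3,0,1,2,3,3,1,0,3,0,2,2,3,0,3,3

  0: obs=z cand={0,3} pick 0 [start]
  1: obs=z cand={0,3} pick 3 [0->3 ok]
  2: obs=x cand={1} pick 1 [3->1 ok]
  3: obs=x cand={1} pick 1 [1->1 ok]
  4: obs=z cand={0,3} pick 0 [1->0 ok]
  5: obs=y cand={2} pick 2 [0->2 ok]
  6: obs=z cand={0,3} pick 0 [2->0 ok]
  7: obs=z cand={0,3} pick 3 [0->3 ok]
  8: obs=z cand={0,3} pick 3 [3->3 ok]
  9: obs=z cand={0,3} pick 3 [3->3 ok]
  10: obs=z cand={0,3} pick 0 [3->0 ok]
  11: obs=x cand={1} pick 1 [0->1 ok]
  12: obs=y cand={2} pick 2 [1->2 ok]
  13: obs=z cand={0,3} pick 3 [2->3 ok]
  14: obs=z cand={0,3} pick 3 [3->3 ok]
  15: obs=x cand={1} pick 1 [3->1 ok]
  16: obs=z cand={0,3} pick 0 [1->0 ok]
  17: obs=z cand={0,3} pick 3 [0->3 ok]
  18: obs=z cand={0,3} pick 0 [3->0 ok]
  19: obs=y cand={2} pick 2 [0->2 ok]
  20: obs=y cand={2} pick 2 [2->2 ok]
  21: obs=z cand={0,3} pick 3 [2->3 ok]
  22: obs=z cand={0,3} pick 0 [3->0 ok]
  23: obs=z cand={0,3} pick 3 [0->3 ok]
  24: obs=z cand={0,3} pick 3 [3->3 ok]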